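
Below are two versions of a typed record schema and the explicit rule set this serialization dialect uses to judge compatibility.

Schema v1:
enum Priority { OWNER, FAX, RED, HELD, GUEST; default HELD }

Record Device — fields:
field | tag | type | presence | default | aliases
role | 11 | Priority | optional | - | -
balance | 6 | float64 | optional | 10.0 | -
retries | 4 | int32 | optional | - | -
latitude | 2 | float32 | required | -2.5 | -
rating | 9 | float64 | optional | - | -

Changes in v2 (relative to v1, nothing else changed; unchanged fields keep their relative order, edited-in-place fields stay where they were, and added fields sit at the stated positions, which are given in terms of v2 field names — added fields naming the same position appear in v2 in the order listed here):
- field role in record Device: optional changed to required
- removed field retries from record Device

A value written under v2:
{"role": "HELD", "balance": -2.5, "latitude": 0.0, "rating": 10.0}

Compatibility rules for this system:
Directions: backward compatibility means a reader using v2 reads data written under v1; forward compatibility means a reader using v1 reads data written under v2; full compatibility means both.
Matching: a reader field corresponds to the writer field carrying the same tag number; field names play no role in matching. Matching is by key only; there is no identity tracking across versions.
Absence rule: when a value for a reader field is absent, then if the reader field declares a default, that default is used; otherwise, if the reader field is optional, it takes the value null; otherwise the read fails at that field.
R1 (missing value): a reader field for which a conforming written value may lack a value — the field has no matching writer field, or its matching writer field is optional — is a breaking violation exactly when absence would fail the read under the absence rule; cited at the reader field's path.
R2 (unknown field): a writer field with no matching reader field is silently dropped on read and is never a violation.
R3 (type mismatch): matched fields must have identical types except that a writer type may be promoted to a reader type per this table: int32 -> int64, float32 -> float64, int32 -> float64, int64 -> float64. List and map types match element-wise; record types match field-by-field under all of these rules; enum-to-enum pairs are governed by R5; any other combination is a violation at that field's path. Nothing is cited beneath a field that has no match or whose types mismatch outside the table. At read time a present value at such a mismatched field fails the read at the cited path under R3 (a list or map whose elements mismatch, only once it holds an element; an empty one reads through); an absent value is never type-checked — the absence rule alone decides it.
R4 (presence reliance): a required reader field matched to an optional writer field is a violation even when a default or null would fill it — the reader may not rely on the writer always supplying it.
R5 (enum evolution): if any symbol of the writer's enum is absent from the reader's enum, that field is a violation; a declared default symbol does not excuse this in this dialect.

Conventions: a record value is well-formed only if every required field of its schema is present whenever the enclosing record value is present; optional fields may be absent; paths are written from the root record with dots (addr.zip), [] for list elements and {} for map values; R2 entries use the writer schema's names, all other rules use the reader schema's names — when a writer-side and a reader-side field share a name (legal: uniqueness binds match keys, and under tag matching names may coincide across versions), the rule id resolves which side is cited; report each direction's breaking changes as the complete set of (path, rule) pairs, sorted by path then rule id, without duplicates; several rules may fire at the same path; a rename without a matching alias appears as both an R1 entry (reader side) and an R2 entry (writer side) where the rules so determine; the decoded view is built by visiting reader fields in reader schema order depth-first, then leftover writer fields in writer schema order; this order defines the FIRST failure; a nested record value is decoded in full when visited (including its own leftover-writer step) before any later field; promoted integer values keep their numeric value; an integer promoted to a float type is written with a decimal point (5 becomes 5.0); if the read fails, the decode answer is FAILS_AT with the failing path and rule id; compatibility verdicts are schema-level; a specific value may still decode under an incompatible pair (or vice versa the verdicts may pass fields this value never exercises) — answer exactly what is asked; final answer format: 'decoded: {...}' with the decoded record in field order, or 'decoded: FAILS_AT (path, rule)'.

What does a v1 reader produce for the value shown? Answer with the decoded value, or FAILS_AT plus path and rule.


decoded: {"role": "HELD", "balance": -2.5, "retries": null, "latitude": 0.0, "rating": 10.0}

in Device below, arrows point writer -> reader
decoding the Device value with the v1 reader:
  role := "HELD"
  balance := -2.5
  retries := null (not supplied -> null)
  latitude := 0.0
  rating := 10.0
  => decoded: {"role": "HELD", "balance": -2.5, "retries": null, "latitude": 0.0, "rating": 10.0}
checking off the Device differences that do not matter here:
  field role in record Device: optional changed to required -> affects the rule determinations only; this particular Device value decodes identically
  removed field retries from record Device -> triggers nothing under the printed rules; the Device answer is the same either way


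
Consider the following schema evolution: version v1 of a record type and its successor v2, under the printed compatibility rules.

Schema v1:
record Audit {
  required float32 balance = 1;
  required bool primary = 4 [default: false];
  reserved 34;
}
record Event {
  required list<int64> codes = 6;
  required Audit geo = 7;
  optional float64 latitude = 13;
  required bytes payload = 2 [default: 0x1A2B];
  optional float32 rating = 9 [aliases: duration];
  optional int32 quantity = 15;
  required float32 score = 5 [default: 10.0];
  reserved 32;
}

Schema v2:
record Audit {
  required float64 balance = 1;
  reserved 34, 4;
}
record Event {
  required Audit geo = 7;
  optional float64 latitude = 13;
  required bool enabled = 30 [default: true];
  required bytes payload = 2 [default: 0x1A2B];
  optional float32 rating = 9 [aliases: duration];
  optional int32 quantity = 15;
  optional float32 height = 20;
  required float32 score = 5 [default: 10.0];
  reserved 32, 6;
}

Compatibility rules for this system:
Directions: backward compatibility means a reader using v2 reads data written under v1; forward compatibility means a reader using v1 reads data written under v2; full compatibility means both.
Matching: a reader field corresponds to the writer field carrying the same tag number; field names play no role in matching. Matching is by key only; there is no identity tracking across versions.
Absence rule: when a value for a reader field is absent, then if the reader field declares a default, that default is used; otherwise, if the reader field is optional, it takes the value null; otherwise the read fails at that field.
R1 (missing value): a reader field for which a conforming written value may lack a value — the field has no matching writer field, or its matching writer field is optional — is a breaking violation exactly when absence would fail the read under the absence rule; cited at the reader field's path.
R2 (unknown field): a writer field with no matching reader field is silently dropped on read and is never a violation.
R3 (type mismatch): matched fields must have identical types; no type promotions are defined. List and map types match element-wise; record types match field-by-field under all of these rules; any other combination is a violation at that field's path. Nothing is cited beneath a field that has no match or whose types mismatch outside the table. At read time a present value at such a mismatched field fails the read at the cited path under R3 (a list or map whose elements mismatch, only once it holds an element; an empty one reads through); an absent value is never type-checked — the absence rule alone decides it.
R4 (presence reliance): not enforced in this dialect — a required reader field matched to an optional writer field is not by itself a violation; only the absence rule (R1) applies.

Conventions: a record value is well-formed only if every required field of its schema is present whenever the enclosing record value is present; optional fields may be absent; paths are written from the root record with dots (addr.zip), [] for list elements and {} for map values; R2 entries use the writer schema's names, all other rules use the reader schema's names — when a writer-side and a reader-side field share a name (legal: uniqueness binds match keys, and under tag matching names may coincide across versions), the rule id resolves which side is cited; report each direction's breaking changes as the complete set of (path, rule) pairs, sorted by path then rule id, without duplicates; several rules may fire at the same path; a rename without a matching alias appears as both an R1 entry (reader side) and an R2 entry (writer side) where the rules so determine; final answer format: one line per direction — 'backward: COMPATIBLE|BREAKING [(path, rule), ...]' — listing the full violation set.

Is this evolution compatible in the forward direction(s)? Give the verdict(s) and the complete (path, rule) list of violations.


in Event below, arrows point writer -> reader
checking forward for Event: reader v1 against writer v2:
  codes: no writer-side match
  Audit -> Audit, writer required: geo aligns to geo
  float64 -> float64, writer optional: latitude aligns to latitude
  bytes -> bytes, writer required: payload aligns to payload
  float32 -> float32, writer optional: rating aligns to rating
  int32 -> int32, writer optional: quantity aligns to quantity
  float32 -> float32, writer required: score aligns to score
  writer field enabled has no reader counterpart
  writer field height has no reader counterpart
  float64 -> float32, writer required: geo.balance aligns to geo.balance
  geo.primary: no writer-side match
  R1 fires at codes
  R3 fires at geo.balance
  => 2 violation(s): forward is BREAKING for Event
the other Event changes do not affect what is asked:
  removed field primary from record Audit -> no rule fires on it in Event's dialect; the asked verdict holds
  added field enabled to record Event: required bool, tag 30, default true (in v2 it sits immediately before payload) -> no rule fires on it in Event's dialect; the asked verdict holds
  added field height to record Event: optional float32, tag 20 (in v2 it sits immediately before score) -> no rule fires on it in Event's dialect; the asked verdict holds

forward: BREAKING [(codes, R1), (geo.balance, R3)]


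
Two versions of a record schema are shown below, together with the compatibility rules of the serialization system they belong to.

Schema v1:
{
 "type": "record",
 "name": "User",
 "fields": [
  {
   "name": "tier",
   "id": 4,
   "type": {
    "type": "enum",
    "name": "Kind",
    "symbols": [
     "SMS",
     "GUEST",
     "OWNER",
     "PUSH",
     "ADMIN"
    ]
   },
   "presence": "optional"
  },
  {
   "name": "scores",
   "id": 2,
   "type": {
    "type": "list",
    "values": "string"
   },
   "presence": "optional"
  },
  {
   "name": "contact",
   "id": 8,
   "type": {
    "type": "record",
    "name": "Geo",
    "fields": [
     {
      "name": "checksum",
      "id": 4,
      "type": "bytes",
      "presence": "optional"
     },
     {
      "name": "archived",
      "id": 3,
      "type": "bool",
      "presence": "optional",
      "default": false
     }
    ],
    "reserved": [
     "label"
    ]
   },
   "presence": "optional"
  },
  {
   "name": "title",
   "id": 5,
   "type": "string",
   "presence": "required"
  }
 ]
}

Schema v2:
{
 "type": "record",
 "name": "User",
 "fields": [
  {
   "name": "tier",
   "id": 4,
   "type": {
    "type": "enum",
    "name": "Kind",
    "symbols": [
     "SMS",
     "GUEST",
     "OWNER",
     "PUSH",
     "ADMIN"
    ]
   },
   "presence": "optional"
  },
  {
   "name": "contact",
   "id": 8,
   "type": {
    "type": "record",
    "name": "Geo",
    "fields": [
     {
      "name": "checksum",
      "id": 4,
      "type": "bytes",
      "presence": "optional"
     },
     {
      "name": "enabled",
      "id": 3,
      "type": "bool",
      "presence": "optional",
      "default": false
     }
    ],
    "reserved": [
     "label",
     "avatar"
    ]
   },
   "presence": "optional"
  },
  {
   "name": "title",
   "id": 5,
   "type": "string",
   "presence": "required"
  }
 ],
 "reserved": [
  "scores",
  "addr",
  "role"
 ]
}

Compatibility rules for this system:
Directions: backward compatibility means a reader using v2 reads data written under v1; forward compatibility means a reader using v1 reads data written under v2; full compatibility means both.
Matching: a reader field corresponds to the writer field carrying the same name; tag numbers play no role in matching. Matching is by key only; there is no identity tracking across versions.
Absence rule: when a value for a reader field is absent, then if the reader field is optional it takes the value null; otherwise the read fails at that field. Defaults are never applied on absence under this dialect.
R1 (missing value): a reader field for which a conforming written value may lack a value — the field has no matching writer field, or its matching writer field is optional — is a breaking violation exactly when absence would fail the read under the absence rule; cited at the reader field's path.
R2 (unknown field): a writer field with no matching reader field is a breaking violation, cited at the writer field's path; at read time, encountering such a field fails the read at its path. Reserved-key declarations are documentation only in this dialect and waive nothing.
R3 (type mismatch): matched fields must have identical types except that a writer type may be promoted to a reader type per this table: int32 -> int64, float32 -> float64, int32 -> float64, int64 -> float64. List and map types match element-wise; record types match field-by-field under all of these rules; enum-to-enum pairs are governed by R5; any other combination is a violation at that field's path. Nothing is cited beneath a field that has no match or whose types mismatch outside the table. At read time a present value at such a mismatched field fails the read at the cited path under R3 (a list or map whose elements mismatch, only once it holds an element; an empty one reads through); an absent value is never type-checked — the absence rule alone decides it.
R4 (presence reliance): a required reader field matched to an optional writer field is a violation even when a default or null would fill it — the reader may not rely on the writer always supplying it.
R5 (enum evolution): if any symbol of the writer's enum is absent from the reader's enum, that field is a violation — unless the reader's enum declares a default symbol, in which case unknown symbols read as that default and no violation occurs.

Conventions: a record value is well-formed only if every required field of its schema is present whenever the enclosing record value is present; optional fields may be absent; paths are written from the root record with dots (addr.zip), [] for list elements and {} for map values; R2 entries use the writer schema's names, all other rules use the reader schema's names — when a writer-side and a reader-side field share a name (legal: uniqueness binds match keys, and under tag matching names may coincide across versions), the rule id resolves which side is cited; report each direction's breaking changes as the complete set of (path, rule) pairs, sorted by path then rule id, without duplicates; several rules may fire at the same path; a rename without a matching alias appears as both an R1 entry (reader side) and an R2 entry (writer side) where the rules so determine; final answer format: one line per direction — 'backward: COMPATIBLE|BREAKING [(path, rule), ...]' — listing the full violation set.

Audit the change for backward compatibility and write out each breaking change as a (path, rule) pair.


backward: BREAKING [(contact.archived, R2), (scores, R2)]

the writer's type comes first in each User pair
backward on User — v2 reading data written by v1:
  Kind -> Kind, writer optional: tier aligns to tier
  Geo -> Geo, writer optional: contact aligns to contact
  string -> string, writer required: title aligns to title
  writer field scores has no reader counterpart
  bytes -> bytes, writer optional: contact.checksum aligns to contact.checksum
  no writer field matches reader contact.enabled
  writer field contact.archived has no reader counterpart
  breaking: (contact.archived, R2)
  breaking: (scores, R2)
  => backward verdict for User: BREAKING, 2 violation(s)


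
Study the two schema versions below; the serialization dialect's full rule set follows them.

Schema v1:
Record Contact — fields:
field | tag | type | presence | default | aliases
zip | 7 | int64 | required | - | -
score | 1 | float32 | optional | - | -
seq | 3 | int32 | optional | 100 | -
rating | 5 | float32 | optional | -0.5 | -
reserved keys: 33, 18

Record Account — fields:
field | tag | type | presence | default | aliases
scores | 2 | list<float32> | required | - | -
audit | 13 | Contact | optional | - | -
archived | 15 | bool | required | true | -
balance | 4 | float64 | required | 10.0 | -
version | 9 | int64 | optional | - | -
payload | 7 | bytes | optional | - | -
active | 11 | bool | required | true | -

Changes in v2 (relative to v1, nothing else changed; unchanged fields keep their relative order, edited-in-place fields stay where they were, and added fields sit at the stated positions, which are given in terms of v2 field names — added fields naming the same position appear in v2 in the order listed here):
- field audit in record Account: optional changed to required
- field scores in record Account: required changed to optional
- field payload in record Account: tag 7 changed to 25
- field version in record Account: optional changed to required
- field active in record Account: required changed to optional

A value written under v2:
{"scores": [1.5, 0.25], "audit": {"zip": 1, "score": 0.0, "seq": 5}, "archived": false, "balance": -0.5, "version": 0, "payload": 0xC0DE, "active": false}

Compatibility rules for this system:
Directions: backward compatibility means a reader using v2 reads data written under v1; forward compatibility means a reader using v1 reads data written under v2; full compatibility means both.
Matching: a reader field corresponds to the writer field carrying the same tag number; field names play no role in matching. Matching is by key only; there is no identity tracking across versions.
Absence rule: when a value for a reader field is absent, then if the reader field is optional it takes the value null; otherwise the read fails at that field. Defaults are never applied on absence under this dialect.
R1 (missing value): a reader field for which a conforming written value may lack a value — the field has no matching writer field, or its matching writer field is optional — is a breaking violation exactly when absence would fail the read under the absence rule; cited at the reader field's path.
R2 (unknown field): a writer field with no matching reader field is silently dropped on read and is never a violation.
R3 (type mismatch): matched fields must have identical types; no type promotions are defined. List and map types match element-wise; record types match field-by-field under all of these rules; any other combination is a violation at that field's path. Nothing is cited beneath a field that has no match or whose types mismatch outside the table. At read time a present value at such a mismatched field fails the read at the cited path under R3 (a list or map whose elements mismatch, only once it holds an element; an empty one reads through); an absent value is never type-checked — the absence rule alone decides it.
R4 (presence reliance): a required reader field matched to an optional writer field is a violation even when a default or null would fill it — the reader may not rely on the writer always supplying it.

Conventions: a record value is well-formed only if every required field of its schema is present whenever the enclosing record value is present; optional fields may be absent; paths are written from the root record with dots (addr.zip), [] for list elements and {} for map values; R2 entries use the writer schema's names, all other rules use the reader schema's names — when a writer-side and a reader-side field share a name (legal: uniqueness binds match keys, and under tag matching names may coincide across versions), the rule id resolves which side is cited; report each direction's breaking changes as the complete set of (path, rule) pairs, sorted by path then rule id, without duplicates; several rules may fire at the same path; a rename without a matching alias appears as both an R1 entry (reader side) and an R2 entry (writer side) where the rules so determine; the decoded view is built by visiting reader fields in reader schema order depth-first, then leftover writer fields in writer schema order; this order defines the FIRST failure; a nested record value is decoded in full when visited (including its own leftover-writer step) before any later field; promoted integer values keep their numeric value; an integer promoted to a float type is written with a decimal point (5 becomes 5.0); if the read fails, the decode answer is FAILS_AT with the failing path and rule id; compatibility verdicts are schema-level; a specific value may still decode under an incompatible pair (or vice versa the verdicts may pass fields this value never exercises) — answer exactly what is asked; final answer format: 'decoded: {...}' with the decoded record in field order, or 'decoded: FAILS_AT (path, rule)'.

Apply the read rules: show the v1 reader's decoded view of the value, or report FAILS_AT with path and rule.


each type pair in Account: writer, then reader
decode (reader v1):
  scores := [1.5, 0.25]
  audit.zip := 1
  audit.score := 0.0
  audit.seq := 5
  audit.rating := null (absent, optional -> null)
  archived := false
  balance := -0.5
  version := 0
  payload := null (absent, optional -> null)
  active := false
  writer payload: unknown -> dropped
  => decoded: {"scores": [1.5, 0.25], "audit": {"zip": 1, "score": 0.0, "seq": 5, "rating": null}, "archived": false, "balance": -0.5, "version": 0, "payload": null, "active": false}
checking off the Account differences that do not matter here:
  field audit in record Account: optional changed to required -> changes Account's schema-level verdicts only — the decode of this value is the same
  field scores in record Account: required changed to optional -> changes Account's schema-level verdicts only — the decode of this value is the same
  field version in record Account: optional changed to required -> changes Account's schema-level verdicts only — the decode of this value is the same
  field active in record Account: required changed to optional -> changes Account's schema-level verdicts only — the decode of this value is the same

decoded: {"scores": [1.5, 0.25], "audit": {"zip": 1, "score": 0.0, "seq": 5, "rating": null}, "archived": false, "balance": -0.5, "version": 0, "payload": null, "active": false}


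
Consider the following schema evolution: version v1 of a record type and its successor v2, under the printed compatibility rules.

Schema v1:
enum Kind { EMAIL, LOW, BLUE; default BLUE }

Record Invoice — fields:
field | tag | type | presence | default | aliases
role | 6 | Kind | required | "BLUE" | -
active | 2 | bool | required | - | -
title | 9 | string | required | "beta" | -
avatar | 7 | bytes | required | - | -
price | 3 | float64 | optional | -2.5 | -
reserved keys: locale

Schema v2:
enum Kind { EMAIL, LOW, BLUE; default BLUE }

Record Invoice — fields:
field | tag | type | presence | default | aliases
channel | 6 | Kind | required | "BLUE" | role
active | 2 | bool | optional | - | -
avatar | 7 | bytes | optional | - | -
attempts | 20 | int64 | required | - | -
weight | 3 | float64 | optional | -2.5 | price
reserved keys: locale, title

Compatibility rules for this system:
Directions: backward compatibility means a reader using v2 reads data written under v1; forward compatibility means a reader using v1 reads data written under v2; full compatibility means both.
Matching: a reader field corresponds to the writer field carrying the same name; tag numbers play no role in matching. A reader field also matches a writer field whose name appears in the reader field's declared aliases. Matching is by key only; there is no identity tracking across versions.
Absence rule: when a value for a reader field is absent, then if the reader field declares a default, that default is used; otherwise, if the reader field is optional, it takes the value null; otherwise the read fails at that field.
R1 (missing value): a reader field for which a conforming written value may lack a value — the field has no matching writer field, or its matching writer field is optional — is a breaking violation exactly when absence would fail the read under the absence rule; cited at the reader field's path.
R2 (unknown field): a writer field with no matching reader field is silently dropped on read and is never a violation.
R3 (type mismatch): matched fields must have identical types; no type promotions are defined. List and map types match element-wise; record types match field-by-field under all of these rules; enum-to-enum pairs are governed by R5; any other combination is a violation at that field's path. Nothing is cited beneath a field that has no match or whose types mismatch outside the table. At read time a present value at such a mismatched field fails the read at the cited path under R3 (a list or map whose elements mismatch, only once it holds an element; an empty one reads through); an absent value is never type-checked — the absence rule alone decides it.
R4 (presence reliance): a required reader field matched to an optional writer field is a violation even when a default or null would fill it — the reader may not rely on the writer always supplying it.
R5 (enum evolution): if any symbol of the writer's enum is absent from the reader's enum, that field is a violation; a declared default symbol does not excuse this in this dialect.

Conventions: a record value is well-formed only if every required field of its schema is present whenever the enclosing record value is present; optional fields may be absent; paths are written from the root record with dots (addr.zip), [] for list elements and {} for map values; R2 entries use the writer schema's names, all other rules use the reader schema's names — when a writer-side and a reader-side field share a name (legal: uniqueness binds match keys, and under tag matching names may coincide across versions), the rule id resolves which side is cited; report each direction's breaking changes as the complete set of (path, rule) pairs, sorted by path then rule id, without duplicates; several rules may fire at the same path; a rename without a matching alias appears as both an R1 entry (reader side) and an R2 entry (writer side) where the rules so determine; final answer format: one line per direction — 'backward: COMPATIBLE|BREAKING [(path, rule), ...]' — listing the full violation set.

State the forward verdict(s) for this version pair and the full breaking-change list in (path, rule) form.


arrows below run writer -> reader for Invoice
forward for Invoice (reader v1, writer v2):
  role: no writer-side match
  active: bool -> bool, writer optional; from active
  title: no writer-side match
  avatar: bytes -> bytes, writer optional; from avatar
  price: no writer-side match
  writer field channel has no reader counterpart
  writer field attempts has no reader counterpart
  writer field weight has no reader counterpart
  violation R1 at active
  violation R4 at active
  violation R1 at avatar
  violation R4 at avatar
  => forward verdict for Invoice: BREAKING, 4 violation(s)
ruling out the remaining Invoice differences:
  removed field title from record Invoice (its key "title" joins the reserved list) -> triggers nothing under Invoice's printed rules — same verdict
  renamed field role to channel in record Invoice (alias role declared on the renamed field) -> triggers nothing under Invoice's printed rules — same verdict
  added field attempts to record Invoice: required int64, tag 20 (in v2 it sits immediately before weight) -> fires only in the backward direction of Invoice, which is not asked here
  renamed field price to weight in record Invoice (alias price declared on the renamed field) -> triggers nothing under Invoice's printed rules — same verdict

forward: BREAKING [(active, R1), (active, R4), (avatar, R1), (avatar, R4)]


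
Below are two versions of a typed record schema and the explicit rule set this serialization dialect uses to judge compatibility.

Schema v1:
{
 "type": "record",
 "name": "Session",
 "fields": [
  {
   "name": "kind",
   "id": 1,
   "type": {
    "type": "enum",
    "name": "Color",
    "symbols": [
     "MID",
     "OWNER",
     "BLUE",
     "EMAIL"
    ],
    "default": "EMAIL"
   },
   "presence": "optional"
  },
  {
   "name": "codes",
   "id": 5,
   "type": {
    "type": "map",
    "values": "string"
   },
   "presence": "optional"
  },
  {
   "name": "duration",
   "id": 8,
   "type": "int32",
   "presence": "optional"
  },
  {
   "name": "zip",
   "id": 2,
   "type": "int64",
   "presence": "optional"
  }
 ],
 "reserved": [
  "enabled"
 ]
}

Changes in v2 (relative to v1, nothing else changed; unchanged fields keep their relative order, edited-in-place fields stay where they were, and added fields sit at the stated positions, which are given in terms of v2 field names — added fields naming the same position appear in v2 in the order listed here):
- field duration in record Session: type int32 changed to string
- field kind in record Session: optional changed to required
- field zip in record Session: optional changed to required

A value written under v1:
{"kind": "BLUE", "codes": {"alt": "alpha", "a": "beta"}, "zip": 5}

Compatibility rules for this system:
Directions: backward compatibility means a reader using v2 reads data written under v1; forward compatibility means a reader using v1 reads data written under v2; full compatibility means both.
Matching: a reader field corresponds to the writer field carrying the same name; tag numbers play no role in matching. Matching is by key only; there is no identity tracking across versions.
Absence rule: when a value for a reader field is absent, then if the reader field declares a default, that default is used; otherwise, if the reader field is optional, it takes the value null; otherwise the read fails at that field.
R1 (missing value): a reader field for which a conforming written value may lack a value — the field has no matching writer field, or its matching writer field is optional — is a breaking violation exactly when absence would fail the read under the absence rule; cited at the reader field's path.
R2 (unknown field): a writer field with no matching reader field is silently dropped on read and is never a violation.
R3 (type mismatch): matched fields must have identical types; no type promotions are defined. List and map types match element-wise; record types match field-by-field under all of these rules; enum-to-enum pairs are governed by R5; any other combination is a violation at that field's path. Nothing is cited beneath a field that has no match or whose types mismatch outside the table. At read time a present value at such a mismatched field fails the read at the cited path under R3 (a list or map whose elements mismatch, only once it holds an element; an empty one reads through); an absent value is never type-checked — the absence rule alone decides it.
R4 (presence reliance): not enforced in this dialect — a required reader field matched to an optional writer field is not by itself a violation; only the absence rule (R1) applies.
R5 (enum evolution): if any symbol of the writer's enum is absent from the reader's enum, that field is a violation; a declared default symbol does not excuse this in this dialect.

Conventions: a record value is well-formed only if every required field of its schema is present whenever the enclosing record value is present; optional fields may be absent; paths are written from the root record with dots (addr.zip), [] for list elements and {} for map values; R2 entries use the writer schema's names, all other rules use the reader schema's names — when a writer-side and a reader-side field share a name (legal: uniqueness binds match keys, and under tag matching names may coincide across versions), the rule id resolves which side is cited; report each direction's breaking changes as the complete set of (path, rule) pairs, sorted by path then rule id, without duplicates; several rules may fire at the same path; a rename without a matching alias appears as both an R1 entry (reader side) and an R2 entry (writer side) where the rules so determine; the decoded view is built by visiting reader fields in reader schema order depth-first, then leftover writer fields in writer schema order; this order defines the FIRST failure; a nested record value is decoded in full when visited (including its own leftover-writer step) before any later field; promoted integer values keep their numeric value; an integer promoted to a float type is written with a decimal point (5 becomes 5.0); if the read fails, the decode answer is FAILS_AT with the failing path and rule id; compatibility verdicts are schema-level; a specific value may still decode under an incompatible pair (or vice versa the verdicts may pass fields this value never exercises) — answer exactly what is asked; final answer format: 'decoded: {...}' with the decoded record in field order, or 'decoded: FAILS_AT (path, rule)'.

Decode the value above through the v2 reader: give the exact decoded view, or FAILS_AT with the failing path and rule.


decoded: {"kind": "BLUE", "codes": {"alt": "alpha", "a": "beta"}, "duration": null, "zip": 5}

arrows below run writer -> reader for Session
decoding the Session value with the v2 reader:
  kind := "BLUE"
  codes := {"alt": "alpha", "a": "beta"}
  duration := null (missing; optional => null)
  zip := 5
  => decoded: {"kind": "BLUE", "codes": {"alt": "alpha", "a": "beta"}, "duration": null, "zip": 5}
the other Session changes do not affect what is asked:
  field duration in record Session: type int32 changed to string -> matters for Session compatibility verdicts, not for this value's decode
  field kind in record Session: optional changed to required -> matters for Session compatibility verdicts, not for this value's decode
  field zip in record Session: optional changed to required -> matters for Session compatibility verdicts, not for this value's decode


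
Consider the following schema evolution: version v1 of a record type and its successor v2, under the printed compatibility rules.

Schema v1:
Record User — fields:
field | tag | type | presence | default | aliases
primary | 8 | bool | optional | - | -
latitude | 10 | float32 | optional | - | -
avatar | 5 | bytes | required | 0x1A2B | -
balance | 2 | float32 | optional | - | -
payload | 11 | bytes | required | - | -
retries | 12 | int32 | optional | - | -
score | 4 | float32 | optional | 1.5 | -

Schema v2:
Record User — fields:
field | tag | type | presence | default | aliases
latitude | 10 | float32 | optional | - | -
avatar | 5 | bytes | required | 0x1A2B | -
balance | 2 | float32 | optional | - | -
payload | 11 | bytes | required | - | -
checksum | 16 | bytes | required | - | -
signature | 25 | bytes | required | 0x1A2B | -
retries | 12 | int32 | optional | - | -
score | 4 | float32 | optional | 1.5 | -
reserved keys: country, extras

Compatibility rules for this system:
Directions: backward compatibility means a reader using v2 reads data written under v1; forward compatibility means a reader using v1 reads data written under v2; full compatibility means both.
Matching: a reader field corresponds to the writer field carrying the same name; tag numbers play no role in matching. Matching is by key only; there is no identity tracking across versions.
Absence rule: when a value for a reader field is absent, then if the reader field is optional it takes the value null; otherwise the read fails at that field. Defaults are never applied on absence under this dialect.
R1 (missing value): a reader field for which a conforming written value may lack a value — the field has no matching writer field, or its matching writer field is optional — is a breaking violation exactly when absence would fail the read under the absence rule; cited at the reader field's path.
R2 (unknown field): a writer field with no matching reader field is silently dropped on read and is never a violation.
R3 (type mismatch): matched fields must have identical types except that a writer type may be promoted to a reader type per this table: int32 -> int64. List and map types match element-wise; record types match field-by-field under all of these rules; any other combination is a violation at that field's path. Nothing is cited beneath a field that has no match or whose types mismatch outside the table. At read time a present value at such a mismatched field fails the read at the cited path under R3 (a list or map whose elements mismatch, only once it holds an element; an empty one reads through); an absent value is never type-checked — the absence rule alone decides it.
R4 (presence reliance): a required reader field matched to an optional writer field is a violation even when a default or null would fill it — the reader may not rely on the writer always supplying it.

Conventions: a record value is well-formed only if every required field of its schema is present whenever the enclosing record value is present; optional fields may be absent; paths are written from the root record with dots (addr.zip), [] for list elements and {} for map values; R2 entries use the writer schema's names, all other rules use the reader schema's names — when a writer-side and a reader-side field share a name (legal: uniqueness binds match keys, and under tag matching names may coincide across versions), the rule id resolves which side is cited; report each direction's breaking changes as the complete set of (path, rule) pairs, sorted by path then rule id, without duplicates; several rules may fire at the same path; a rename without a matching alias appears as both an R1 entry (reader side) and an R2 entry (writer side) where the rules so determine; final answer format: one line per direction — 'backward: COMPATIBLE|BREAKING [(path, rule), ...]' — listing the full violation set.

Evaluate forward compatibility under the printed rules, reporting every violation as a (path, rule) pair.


in User below, arrows point writer -> reader
forward on User — v1 reading data written by v2:
  primary has no writer counterpart
  latitude: paired with writer latitude (float32 -> float32; writer optional)
  avatar: paired with writer avatar (bytes -> bytes; writer required)
  balance: paired with writer balance (float32 -> float32; writer optional)
  payload: paired with writer payload (bytes -> bytes; writer required)
  retries: paired with writer retries (int32 -> int32; writer optional)
  score: paired with writer score (float32 -> float32; writer optional)
  checksum (writer side), unknown to reader
  signature (writer side), unknown to reader
  => forward: COMPATIBLE
the other User changes do not affect what is asked:
  removed field primary from record User -> fires no rule on User, leaving the asked answer as it is
  added field checksum to record User: required bytes, tag 16 (in v2 it sits immediately before retries) -> matters only for User's backward compatibility — outside the asked direction
  added field signature to record User: required bytes, tag 25, default 0x1A2B (in v2 it sits immediately before retries) -> matters only for User's backward compatibility — outside the asked direction

forward: COMPATIBLE []
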